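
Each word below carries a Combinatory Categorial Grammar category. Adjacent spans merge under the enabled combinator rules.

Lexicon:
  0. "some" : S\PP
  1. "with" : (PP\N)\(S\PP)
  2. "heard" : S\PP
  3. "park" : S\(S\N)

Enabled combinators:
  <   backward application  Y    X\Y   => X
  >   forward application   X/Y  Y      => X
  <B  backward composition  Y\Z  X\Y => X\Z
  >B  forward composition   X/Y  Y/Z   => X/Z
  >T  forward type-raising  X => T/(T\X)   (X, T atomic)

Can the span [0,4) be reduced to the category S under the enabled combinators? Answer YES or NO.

[0,4] S   <
  [0,3] S\N   <B
    [0,2] PP\N   <
      [0,1] "some" : S\PP
      [1,2] "with" : (PP\N)\(S\PP)
    [2,3] "heard" : S\PP
  [3,4] "park" : S\(S\N)

YES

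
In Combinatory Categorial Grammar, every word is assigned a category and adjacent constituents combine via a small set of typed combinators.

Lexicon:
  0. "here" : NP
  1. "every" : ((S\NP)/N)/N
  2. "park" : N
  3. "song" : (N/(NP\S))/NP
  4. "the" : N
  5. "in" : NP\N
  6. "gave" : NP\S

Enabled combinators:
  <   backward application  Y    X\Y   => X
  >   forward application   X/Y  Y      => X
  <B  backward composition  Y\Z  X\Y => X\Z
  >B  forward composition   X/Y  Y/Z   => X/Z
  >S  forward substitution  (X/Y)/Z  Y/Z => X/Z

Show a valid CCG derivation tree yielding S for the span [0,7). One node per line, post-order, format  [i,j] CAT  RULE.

[0,7] S   <
  [0,1] "here" : NP
  [1,7] S\NP   >
    [1,3] (S\NP)/N   >
      [1,2] "every" : ((S\NP)/N)/N
      [2,3] "park" : N
    [3,7] N   >
      [3,6] N/(NP\S)   >
        [3,4] "song" : (N/(NP\S))/NP
        [4,6] NP   <
          [4,5] "the" : N
          [5,6] "in" : NP\N
      [6,7] "gave" : NP\S

[0,1] NP  lex  "here"
[1,2] ((S\NP)/N)/N  lex  "every"
[2,3] N  lex  "park"
[1,3] (S\NP)/N  >  k=2
[3,4] (N/(NP\S))/NP  lex  "song"
[4,5] N  lex  "the"
[5,6] NP\N  lex  "in"
[4,6] NP  <  k=5
[3,6] N/(NP\S)  >  k=4
[6,7] NP\S  lex  "gave"
[3,7] N  >  k=6
[1,7] S\NP  >  k=3
[0,7] S  <  k=1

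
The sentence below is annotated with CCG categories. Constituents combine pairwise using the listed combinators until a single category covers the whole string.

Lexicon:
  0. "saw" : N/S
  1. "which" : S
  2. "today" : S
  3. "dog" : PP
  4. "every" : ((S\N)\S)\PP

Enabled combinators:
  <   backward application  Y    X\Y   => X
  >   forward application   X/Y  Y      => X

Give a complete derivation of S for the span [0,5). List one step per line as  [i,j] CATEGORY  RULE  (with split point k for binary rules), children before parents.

[0,5] S   <
  [0,2] N   >
    [0,1] "saw" : N/S
    [1,2] "which" : S
  [2,5] S\N   <
    [2,3] "today" : S
    [3,5] (S\N)\S   <
      [3,4] "dog" : PP
      [4,5] "every" : ((S\N)\S)\PP

[0,1] N/S  lex  "saw"
[1,2] S  lex  "which"
[0,2] N  >  k=1
[2,3] S  lex  "today"
[3,4] PP  lex  "dog"
[4,5] ((S\N)\S)\PP  lex  "every"
[3,5] (S\N)\S  <  k=4
[2,5] S\N  <  k=3
[0,5] S  <  k=2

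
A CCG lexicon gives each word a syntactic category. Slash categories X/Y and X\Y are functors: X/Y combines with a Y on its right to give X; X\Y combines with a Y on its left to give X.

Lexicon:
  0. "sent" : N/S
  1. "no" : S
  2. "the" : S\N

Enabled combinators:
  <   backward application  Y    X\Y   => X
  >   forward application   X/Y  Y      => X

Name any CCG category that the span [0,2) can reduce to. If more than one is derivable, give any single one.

[0,3] S   <
  [0,2] N   >
    [0,1] "sent" : N/S
    [1,2] "no" : S
  [2,3] "the" : S\N

N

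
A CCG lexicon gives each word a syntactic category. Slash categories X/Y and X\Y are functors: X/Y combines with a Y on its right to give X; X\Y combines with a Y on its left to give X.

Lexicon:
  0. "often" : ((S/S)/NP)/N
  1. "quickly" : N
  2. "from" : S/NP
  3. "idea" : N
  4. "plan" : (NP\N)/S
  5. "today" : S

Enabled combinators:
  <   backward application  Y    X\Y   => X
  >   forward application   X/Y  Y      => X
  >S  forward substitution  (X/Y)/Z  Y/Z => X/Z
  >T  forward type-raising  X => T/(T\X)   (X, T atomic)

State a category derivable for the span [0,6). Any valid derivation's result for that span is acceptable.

S

[0,6] S   >
  [0,3] S/NP   >S
    [0,2] (S/S)/NP   >
      [0,1] "often" : ((S/S)/NP)/N
      [1,2] "quickly" : N
    [2,3] "from" : S/NP
  [3,6] NP   <
    [3,4] "idea" : N
    [4,6] NP\N   >
      [4,5] "plan" : (NP\N)/S
      [5,6] "today" : S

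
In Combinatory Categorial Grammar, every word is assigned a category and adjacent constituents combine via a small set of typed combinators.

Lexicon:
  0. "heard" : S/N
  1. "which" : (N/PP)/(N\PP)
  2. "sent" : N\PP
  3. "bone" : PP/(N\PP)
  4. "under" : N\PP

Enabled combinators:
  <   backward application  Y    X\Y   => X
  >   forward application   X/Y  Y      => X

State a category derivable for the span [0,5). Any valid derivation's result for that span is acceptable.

S

[0,5] S   >
  [0,1] "heard" : S/N
  [1,5] N   >
    [1,3] N/PP   >
      [1,2] "which" : (N/PP)/(N\PP)
      [2,3] "sent" : N\PP
    [3,5] PP   >
      [3,4] "bone" : PP/(N\PP)
      [4,5] "under" : N\PP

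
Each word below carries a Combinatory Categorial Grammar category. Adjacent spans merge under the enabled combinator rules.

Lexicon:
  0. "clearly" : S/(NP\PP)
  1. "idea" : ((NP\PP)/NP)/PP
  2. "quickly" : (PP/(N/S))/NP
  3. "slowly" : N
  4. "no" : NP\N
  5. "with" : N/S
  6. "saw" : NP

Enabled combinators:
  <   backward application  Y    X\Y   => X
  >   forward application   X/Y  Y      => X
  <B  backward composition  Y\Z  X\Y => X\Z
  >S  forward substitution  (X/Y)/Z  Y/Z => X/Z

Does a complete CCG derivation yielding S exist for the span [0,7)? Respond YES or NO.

[0,7] S   >
  [0,1] "clearly" : S/(NP\PP)
  [1,7] NP\PP   >
    [1,6] (NP\PP)/NP   >
      [1,2] "idea" : ((NP\PP)/NP)/PP
      [2,6] PP   >
        [2,5] PP/(N/S)   >
          [2,3] "quickly" : (PP/(N/S))/NP
          [3,5] NP   <
            [3,4] "slowly" : N
            [4,5] "no" : NP\N
        [5,6] "with" : N/S
    [6,7] "saw" : NP

YES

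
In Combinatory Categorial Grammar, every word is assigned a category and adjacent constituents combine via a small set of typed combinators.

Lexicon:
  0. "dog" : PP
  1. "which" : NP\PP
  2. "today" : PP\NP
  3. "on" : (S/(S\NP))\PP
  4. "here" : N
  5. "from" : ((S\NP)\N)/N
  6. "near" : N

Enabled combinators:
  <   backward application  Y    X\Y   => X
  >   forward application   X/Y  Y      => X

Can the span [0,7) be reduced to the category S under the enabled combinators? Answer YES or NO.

YES

[0,7] S   >
  [0,4] S/(S\NP)   <
    [0,3] PP   <
      [0,2] NP   <
        [0,1] "dog" : PP
        [1,2] "which" : NP\PP
      [2,3] "today" : PP\NP
    [3,4] "on" : (S/(S\NP))\PP
  [4,7] S\NP   <
    [4,5] "here" : N
    [5,7] (S\NP)\N   >
      [5,6] "from" : ((S\NP)\N)/N
      [6,7] "near" : N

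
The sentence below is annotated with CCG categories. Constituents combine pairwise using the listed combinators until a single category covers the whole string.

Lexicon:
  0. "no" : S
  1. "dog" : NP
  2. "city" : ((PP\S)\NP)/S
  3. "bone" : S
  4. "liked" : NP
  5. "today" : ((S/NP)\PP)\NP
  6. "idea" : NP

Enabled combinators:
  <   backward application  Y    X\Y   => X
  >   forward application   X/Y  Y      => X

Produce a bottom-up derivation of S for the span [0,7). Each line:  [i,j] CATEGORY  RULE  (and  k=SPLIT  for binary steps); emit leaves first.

[0,7] S   >
  [0,6] S/NP   <
    [0,4] PP   <
      [0,1] "no" : S
      [1,4] PP\S   <
        [1,2] "dog" : NP
        [2,4] (PP\S)\NP   >
          [2,3] "city" : ((PP\S)\NP)/S
          [3,4] "bone" : S
    [4,6] (S/NP)\PP   <
      [4,5] "liked" : NP
      [5,6] "today" : ((S/NP)\PP)\NP
  [6,7] "idea" : NP

[0,1] S  lex  "no"
[1,2] NP  lex  "dog"
[2,3] ((PP\S)\NP)/S  lex  "city"
[3,4] S  lex  "bone"
[2,4] (PP\S)\NP  >  k=3
[1,4] PP\S  <  k=2
[0,4] PP  <  k=1
[4,5] NP  lex  "liked"
[5,6] ((S/NP)\PP)\NP  lex  "today"
[4,6] (S/NP)\PP  <  k=5
[0,6] S/NP  <  k=4
[6,7] NP  lex  "idea"
[0,7] S  >  k=6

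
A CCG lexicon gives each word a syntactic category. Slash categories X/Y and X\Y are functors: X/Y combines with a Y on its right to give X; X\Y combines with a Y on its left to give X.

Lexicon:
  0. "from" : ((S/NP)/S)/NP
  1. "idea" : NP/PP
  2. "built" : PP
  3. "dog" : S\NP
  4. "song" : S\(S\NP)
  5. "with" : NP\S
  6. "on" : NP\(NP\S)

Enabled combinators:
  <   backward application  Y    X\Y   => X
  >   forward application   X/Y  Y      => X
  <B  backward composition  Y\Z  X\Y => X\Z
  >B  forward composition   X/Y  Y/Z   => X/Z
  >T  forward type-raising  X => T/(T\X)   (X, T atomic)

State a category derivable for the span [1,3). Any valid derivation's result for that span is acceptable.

[0,7] S   >
  [0,5] S/NP   >
    [0,3] (S/NP)/S   >
      [0,1] "from" : ((S/NP)/S)/NP
      [1,3] NP   >
        [1,2] "idea" : NP/PP
        [2,3] "built" : PP
    [3,5] S   <
      [3,4] "dog" : S\NP
      [4,5] "song" : S\(S\NP)
  [5,7] NP   <
    [5,6] "with" : NP\S
    [6,7] "on" : NP\(NP\S)

NP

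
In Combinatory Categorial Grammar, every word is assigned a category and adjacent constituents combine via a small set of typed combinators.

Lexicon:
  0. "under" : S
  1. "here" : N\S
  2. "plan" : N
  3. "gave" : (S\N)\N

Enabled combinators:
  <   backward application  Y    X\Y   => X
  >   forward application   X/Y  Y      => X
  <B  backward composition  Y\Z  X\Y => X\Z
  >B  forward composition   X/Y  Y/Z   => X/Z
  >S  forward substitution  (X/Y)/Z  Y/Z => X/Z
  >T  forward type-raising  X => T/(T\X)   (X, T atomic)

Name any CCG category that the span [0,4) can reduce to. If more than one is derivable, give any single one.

S

[0,4] S   <
  [0,2] N   <
    [0,1] "under" : S
    [1,2] "here" : N\S
  [2,4] S\N   <
    [2,3] "plan" : N
    [3,4] "gave" : (S\N)\N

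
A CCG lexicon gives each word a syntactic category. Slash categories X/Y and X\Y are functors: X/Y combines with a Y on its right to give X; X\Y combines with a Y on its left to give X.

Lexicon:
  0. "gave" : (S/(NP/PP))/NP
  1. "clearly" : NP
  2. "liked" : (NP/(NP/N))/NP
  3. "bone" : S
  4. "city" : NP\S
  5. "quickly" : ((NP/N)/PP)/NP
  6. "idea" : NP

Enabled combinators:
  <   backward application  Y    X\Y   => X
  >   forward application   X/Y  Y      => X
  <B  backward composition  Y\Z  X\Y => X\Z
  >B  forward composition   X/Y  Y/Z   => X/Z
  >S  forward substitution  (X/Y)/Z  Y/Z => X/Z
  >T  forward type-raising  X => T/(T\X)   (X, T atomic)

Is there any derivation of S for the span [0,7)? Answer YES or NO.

[0,7] S   >
  [0,2] S/(NP/PP)   >
    [0,1] "gave" : (S/(NP/PP))/NP
    [1,2] "clearly" : NP
  [2,7] NP/PP   >B
    [2,5] NP/(NP/N)   >
      [2,3] "liked" : (NP/(NP/N))/NP
      [3,5] NP   >
        [3,4] NP/(NP\S)   >T
          [3,4] "bone" : S
        [4,5] "city" : NP\S
    [5,7] (NP/N)/PP   >
      [5,6] "quickly" : ((NP/N)/PP)/NP
      [6,7] "idea" : NP

YES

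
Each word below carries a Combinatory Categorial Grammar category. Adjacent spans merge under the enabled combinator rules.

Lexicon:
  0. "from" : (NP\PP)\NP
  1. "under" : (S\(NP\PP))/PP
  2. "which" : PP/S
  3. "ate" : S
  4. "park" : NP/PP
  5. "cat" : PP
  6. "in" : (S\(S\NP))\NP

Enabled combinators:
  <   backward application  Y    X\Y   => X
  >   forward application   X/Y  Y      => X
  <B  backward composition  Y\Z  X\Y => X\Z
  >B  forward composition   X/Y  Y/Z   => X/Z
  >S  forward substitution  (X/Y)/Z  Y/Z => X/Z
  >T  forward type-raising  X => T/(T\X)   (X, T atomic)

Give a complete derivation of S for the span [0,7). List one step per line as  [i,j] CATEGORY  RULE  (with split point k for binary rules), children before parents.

[0,1] (NP\PP)\NP  lex  "from"
[1,2] (S\(NP\PP))/PP  lex  "under"
[2,3] PP/S  lex  "which"
[3,4] S  lex  "ate"
[2,4] PP  >  k=3
[1,4] S\(NP\PP)  >  k=2
[0,4] S\NP  <B  k=1
[4,5] NP/PP  lex  "park"
[5,6] PP  lex  "cat"
[4,6] NP  >  k=5
[6,7] (S\(S\NP))\NP  lex  "in"
[4,7] S\(S\NP)  <  k=6
[0,7] S  <  k=4

[0,7] S   <
  [0,4] S\NP   <B
    [0,1] "from" : (NP\PP)\NP
    [1,4] S\(NP\PP)   >
      [1,2] "under" : (S\(NP\PP))/PP
      [2,4] PP   >
        [2,3] "which" : PP/S
        [3,4] "ate" : S
  [4,7] S\(S\NP)   <
    [4,6] NP   >
      [4,5] "park" : NP/PP
      [5,6] "cat" : PP
    [6,7] "in" : (S\(S\NP))\NP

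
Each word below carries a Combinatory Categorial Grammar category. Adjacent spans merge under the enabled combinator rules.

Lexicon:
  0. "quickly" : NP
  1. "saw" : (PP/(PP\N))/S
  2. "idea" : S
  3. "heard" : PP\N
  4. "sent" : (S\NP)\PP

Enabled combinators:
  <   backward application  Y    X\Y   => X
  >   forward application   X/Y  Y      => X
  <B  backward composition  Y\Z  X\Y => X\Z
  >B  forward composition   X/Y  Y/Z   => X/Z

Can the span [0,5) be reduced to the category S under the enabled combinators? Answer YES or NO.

[0,5] S   <
  [0,1] "quickly" : NP
  [1,5] S\NP   <
    [1,4] PP   >
      [1,3] PP/(PP\N)   >
        [1,2] "saw" : (PP/(PP\N))/S
        [2,3] "idea" : S
      [3,4] "heard" : PP\N
    [4,5] "sent" : (S\NP)\PP

YES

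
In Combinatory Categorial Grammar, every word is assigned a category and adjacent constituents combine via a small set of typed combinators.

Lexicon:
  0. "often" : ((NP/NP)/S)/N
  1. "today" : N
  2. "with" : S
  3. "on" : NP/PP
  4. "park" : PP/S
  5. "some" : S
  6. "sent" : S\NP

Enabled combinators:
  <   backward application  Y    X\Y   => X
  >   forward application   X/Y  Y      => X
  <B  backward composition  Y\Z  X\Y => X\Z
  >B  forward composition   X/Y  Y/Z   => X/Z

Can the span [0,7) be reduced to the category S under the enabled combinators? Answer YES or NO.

[0,7] S   <
  [0,6] NP   >
    [0,5] NP/S   >B
      [0,3] NP/NP   >
        [0,2] (NP/NP)/S   >
          [0,1] "often" : ((NP/NP)/S)/N
          [1,2] "today" : N
        [2,3] "with" : S
      [3,5] NP/S   >B
        [3,4] "on" : NP/PP
        [4,5] "park" : PP/S
    [5,6] "some" : S
  [6,7] "sent" : S\NP

YES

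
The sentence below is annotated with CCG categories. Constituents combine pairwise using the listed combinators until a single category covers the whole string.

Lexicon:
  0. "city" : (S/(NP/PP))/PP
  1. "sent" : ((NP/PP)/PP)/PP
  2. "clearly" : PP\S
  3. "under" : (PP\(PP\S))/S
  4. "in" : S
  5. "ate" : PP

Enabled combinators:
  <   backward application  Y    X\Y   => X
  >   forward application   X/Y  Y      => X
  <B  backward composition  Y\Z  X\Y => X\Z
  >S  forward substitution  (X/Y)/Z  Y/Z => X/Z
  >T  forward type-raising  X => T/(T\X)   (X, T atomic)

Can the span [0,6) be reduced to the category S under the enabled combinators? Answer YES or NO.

YES

[0,6] S   >
  [0,5] S/PP   >S
    [0,1] "city" : (S/(NP/PP))/PP
    [1,5] (NP/PP)/PP   >
      [1,2] "sent" : ((NP/PP)/PP)/PP
      [2,5] PP   <
        [2,3] "clearly" : PP\S
        [3,5] PP\(PP\S)   >
          [3,4] "under" : (PP\(PP\S))/S
          [4,5] "in" : S
  [5,6] "ate" : PP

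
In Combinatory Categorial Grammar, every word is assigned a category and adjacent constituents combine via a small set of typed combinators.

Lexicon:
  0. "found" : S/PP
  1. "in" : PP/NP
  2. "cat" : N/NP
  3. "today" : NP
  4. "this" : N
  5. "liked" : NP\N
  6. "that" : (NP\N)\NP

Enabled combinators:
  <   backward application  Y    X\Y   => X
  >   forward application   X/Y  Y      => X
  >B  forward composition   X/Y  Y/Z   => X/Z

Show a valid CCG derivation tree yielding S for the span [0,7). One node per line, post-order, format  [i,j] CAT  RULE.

[0,1] S/PP  lex  "found"
[1,2] PP/NP  lex  "in"
[2,3] N/NP  lex  "cat"
[3,4] NP  lex  "today"
[2,4] N  >  k=3
[4,5] N  lex  "this"
[5,6] NP\N  lex  "liked"
[4,6] NP  <  k=5
[6,7] (NP\N)\NP  lex  "that"
[4,7] NP\N  <  k=6
[2,7] NP  <  k=4
[1,7] PP  >  k=2
[0,7] S  >  k=1

[0,7] S   >
  [0,1] "found" : S/PP
  [1,7] PP   >
    [1,2] "in" : PP/NP
    [2,7] NP   <
      [2,4] N   >
        [2,3] "cat" : N/NP
        [3,4] "today" : NP
      [4,7] NP\N   <
        [4,6] NP   <
          [4,5] "this" : N
          [5,6] "liked" : NP\N
        [6,7] "that" : (NP\N)\NP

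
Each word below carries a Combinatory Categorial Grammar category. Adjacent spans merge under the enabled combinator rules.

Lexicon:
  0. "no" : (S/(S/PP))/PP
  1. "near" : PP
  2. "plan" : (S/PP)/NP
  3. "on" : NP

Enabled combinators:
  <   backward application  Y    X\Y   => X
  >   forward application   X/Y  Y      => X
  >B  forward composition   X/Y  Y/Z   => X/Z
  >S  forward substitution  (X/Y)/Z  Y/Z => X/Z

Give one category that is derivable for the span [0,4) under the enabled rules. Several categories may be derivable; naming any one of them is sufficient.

S

[0,4] S   >
  [0,2] S/(S/PP)   >
    [0,1] "no" : (S/(S/PP))/PP
    [1,2] "near" : PP
  [2,4] S/PP   >
    [2,3] "plan" : (S/PP)/NP
    [3,4] "on" : NP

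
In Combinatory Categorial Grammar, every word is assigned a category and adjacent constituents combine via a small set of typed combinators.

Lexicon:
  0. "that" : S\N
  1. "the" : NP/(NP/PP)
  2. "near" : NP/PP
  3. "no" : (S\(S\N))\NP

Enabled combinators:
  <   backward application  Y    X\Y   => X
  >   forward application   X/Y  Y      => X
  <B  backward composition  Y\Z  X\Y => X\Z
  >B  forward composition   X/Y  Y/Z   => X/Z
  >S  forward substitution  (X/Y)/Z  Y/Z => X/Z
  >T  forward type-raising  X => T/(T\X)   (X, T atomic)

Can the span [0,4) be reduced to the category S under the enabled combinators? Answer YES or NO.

[0,4] S   <
  [0,1] "that" : S\N
  [1,4] S\(S\N)   <
    [1,3] NP   >
      [1,2] "the" : NP/(NP/PP)
      [2,3] "near" : NP/PP
    [3,4] "no" : (S\(S\N))\NP

YES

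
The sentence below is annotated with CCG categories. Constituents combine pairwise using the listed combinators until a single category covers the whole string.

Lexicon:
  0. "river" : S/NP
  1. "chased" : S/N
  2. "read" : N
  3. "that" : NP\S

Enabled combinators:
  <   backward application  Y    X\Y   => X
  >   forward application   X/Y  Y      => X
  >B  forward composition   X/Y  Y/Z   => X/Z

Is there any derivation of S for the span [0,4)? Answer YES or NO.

[0,4] S   >
  [0,1] "river" : S/NP
  [1,4] NP   <
    [1,3] S   >
      [1,2] "chased" : S/N
      [2,3] "read" : N
    [3,4] "that" : NP\S

YES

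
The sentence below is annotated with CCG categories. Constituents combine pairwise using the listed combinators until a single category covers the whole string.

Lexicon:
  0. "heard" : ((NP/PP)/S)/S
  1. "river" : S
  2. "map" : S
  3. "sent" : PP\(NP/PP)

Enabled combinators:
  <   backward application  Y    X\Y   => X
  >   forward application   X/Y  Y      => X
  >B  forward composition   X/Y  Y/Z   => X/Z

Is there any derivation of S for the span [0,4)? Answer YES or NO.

((NP/PP)/S)/S S S PP\(NP/PP)
CKY chart[0,4] = {PP}; S ∉ chart

NO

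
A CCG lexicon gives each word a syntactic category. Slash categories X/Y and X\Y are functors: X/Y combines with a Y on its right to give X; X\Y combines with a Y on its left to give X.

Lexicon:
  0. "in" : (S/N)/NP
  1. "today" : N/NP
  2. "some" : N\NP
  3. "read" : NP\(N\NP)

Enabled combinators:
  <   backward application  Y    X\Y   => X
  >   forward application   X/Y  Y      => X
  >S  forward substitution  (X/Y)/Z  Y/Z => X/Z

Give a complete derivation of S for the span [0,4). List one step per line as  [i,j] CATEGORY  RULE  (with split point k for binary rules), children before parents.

[0,1] (S/N)/NP  lex  "in"
[1,2] N/NP  lex  "today"
[0,2] S/NP  >S  k=1
[2,3] N\NP  lex  "some"
[3,4] NP\(N\NP)  lex  "read"
[2,4] NP  <  k=3
[0,4] S  >  k=2

[0,4] S   >
  [0,2] S/NP   >S
    [0,1] "in" : (S/N)/NP
    [1,2] "today" : N/NP
  [2,4] NP   <
    [2,3] "some" : N\NP
    [3,4] "read" : NP\(N\NP)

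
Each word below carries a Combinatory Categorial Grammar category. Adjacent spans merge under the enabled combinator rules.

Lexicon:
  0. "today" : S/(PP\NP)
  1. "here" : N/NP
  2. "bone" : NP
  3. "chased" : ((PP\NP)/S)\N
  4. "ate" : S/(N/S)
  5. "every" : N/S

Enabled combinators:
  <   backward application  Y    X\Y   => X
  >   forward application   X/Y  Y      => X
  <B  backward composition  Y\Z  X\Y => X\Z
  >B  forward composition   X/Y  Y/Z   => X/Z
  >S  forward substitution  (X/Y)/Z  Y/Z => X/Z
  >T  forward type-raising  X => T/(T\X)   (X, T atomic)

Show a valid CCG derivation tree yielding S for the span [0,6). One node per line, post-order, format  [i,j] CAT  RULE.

[0,1] S/(PP\NP)  lex  "today"
[1,2] N/NP  lex  "here"
[2,3] NP  lex  "bone"
[1,3] N  >  k=2
[3,4] ((PP\NP)/S)\N  lex  "chased"
[1,4] (PP\NP)/S  <  k=3
[4,5] S/(N/S)  lex  "ate"
[5,6] N/S  lex  "every"
[4,6] S  >  k=5
[1,6] PP\NP  >  k=4
[0,6] S  >  k=1

[0,6] S   >
  [0,1] "today" : S/(PP\NP)
  [1,6] PP\NP   >
    [1,4] (PP\NP)/S   <
      [1,3] N   >
        [1,2] "here" : N/NP
        [2,3] "bone" : NP
      [3,4] "chased" : ((PP\NP)/S)\N
    [4,6] S   >
      [4,5] "ate" : S/(N/S)
      [5,6] "every" : N/S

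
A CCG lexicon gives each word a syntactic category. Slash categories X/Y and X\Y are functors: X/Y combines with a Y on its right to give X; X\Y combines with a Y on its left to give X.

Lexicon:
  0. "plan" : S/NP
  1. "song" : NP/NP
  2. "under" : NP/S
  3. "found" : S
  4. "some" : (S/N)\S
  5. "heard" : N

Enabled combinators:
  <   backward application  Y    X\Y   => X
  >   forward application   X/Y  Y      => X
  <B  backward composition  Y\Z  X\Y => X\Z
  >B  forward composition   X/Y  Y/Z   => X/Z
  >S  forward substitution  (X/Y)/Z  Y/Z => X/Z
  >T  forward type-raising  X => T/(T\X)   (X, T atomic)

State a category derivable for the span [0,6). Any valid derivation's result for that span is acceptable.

[0,6] S   >
  [0,2] S/NP   >B
    [0,1] "plan" : S/NP
    [1,2] "song" : NP/NP
  [2,6] NP   >
    [2,5] NP/N   >B
      [2,3] "under" : NP/S
      [3,5] S/N   <
        [3,4] "found" : S
        [4,5] "some" : (S/N)\S
    [5,6] "heard" : N

S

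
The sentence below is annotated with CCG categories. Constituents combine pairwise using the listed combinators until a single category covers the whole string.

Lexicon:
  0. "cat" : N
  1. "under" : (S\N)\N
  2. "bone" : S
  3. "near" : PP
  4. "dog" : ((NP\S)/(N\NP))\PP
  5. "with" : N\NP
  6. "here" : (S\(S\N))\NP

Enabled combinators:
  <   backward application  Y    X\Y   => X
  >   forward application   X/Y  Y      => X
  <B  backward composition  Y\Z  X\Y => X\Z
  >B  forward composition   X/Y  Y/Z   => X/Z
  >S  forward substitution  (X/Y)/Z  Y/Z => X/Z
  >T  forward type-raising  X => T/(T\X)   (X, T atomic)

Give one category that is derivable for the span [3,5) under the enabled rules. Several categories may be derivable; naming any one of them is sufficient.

[0,7] S   <
  [0,2] S\N   <
    [0,1] "cat" : N
    [1,2] "under" : (S\N)\N
  [2,7] S\(S\N)   <
    [2,6] NP   >
      [2,3] NP/(NP\S)   >T
        [2,3] "bone" : S
      [3,6] NP\S   >
        [3,5] (NP\S)/(N\NP)   <
          [3,4] "near" : PP
          [4,5] "dog" : ((NP\S)/(N\NP))\PP
        [5,6] "with" : N\NP
    [6,7] "here" : (S\(S\N))\NP

(NP\S)/(N\NP)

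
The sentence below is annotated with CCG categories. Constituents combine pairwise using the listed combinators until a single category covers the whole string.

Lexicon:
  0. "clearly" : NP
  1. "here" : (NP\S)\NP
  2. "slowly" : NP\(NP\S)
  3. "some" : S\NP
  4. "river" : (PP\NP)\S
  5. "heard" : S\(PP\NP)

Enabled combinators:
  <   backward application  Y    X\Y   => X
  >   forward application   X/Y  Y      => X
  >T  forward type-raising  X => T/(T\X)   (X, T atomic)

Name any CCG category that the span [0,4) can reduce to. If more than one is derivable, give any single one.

S

[0,6] S   <
  [0,5] PP\NP   <
    [0,4] S   <
      [0,3] NP   <
        [0,2] NP\S   <
          [0,1] "clearly" : NP
          [1,2] "here" : (NP\S)\NP
        [2,3] "slowly" : NP\(NP\S)
      [3,4] "some" : S\NP
    [4,5] "river" : (PP\NP)\S
  [5,6] "heard" : S\(PP\NP)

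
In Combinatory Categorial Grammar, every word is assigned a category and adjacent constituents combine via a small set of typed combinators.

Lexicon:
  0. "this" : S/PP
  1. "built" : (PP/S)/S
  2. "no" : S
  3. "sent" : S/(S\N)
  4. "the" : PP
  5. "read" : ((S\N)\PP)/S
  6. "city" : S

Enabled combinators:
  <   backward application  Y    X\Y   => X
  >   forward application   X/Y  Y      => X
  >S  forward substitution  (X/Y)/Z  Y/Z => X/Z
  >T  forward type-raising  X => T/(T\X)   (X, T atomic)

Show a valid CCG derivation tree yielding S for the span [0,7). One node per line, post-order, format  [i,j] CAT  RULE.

[0,1] S/PP  lex  "this"
[1,2] (PP/S)/S  lex  "built"
[2,3] S  lex  "no"
[1,3] PP/S  >  k=2
[3,4] S/(S\N)  lex  "sent"
[4,5] PP  lex  "the"
[5,6] ((S\N)\PP)/S  lex  "read"
[6,7] S  lex  "city"
[5,7] (S\N)\PP  >  k=6
[4,7] S\N  <  k=5
[3,7] S  >  k=4
[1,7] PP  >  k=3
[0,7] S  >  k=1

[0,7] S   >
  [0,1] "this" : S/PP
  [1,7] PP   >
    [1,3] PP/S   >
      [1,2] "built" : (PP/S)/S
      [2,3] "no" : S
    [3,7] S   >
      [3,4] "sent" : S/(S\N)
      [4,7] S\N   <
        [4,5] "the" : PP
        [5,7] (S\N)\PP   >
          [5,6] "read" : ((S\N)\PP)/S
          [6,7] "city" : S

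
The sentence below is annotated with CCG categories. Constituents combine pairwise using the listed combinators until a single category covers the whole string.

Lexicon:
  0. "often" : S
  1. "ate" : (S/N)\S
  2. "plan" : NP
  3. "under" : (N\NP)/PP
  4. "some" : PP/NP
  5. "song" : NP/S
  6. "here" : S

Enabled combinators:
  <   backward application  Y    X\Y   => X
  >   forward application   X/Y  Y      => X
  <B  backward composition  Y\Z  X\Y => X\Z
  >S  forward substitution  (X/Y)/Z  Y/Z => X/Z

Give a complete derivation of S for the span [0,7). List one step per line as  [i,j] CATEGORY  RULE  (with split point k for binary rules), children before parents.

[0,1] S  lex  "often"
[1,2] (S/N)\S  lex  "ate"
[0,2] S/N  <  k=1
[2,3] NP  lex  "plan"
[3,4] (N\NP)/PP  lex  "under"
[4,5] PP/NP  lex  "some"
[5,6] NP/S  lex  "song"
[6,7] S  lex  "here"
[5,7] NP  >  k=6
[4,7] PP  >  k=5
[3,7] N\NP  >  k=4
[2,7] N  <  k=3
[0,7] S  >  k=2

[0,7] S   >
  [0,2] S/N   <
    [0,1] "often" : S
    [1,2] "ate" : (S/N)\S
  [2,7] N   <
    [2,3] "plan" : NP
    [3,7] N\NP   >
      [3,4] "under" : (N\NP)/PP
      [4,7] PP   >
        [4,5] "some" : PP/NP
        [5,7] NP   >
          [5,6] "song" : NP/S
          [6,7] "here" : S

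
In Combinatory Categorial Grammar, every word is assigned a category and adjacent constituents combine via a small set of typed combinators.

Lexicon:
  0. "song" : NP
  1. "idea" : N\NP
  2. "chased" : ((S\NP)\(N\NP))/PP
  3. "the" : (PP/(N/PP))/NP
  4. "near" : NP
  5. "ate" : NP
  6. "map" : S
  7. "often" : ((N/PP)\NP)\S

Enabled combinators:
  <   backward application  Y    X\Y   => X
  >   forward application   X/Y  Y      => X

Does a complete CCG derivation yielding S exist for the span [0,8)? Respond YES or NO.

YES

[0,8] S   <
  [0,1] "song" : NP
  [1,8] S\NP   <
    [1,2] "idea" : N\NP
    [2,8] (S\NP)\(N\NP)   >
      [2,3] "chased" : ((S\NP)\(N\NP))/PP
      [3,8] PP   >
        [3,5] PP/(N/PP)   >
          [3,4] "the" : (PP/(N/PP))/NP
          [4,5] "near" : NP
        [5,8] N/PP   <
          [5,6] "ate" : NP
          [6,8] (N/PP)\NP   <
            [6,7] "map" : S
            [7,8] "often" : ((N/PP)\NP)\S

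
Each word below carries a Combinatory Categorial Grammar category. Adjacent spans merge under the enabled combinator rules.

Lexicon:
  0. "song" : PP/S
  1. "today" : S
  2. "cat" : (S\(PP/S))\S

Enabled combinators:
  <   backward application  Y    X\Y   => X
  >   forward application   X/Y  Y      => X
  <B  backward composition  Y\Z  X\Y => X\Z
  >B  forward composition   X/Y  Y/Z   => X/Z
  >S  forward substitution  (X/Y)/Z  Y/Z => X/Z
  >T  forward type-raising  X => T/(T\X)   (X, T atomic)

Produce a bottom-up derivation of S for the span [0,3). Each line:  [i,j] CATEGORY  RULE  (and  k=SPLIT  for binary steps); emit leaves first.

[0,3] S   <
  [0,1] "song" : PP/S
  [1,3] S\(PP/S)   <
    [1,2] "today" : S
    [2,3] "cat" : (S\(PP/S))\S

[0,1] PP/S  lex  "song"
[1,2] S  lex  "today"
[2,3] (S\(PP/S))\S  lex  "cat"
[1,3] S\(PP/S)  <  k=2
[0,3] S  <  k=1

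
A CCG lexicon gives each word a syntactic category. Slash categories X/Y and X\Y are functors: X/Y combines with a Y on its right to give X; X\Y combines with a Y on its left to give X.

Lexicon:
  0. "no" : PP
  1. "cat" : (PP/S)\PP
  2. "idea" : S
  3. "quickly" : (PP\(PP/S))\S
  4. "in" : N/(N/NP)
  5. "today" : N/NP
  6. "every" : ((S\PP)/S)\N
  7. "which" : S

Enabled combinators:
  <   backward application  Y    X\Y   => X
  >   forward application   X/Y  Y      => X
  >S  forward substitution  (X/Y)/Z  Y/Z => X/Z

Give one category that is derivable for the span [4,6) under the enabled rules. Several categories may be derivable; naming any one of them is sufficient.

N

[0,8] S   <
  [0,4] PP   <
    [0,2] PP/S   <
      [0,1] "no" : PP
      [1,2] "cat" : (PP/S)\PP
    [2,4] PP\(PP/S)   <
      [2,3] "idea" : S
      [3,4] "quickly" : (PP\(PP/S))\S
  [4,8] S\PP   >
    [4,7] (S\PP)/S   <
      [4,6] N   >
        [4,5] "in" : N/(N/NP)
        [5,6] "today" : N/NP
      [6,7] "every" : ((S\PP)/S)\N
    [7,8] "which" : S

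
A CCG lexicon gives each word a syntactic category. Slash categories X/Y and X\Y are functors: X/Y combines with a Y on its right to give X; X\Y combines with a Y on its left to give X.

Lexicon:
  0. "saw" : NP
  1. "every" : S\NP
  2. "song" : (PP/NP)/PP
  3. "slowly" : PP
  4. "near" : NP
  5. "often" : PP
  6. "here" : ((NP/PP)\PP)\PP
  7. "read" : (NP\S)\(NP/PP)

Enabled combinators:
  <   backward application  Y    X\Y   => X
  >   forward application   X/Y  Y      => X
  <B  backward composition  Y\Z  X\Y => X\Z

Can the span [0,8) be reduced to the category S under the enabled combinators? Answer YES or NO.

NP S\NP (PP/NP)/PP PP NP PP ((NP/PP)\PP)\PP (NP\S)\(NP/PP)
CKY chart[0,8] = {NP}; S ∉ chart

NO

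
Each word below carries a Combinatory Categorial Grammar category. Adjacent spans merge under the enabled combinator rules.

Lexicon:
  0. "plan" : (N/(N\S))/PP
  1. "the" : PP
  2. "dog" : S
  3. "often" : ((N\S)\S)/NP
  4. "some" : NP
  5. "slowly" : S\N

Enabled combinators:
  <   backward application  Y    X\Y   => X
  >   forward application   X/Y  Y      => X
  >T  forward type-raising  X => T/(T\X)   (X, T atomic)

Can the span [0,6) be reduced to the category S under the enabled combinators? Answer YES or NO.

[0,6] S   <
  [0,5] N   >
    [0,2] N/(N\S)   >
      [0,1] "plan" : (N/(N\S))/PP
      [1,2] "the" : PP
    [2,5] N\S   <
      [2,3] "dog" : S
      [3,5] (N\S)\S   >
        [3,4] "often" : ((N\S)\S)/NP
        [4,5] "some" : NP
  [5,6] "slowly" : S\N

YES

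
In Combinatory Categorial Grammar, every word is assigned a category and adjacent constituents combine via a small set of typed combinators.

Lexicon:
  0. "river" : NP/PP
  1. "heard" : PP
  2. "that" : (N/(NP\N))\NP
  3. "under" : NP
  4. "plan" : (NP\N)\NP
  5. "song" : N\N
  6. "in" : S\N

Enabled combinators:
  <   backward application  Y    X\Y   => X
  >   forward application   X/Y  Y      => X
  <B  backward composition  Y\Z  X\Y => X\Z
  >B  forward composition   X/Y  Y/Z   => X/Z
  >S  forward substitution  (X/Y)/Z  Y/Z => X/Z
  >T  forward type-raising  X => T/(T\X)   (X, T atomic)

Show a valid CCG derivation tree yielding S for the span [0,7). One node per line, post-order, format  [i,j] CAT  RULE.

[0,1] NP/PP  lex  "river"
[1,2] PP  lex  "heard"
[0,2] NP  >  k=1
[2,3] (N/(NP\N))\NP  lex  "that"
[0,3] N/(NP\N)  <  k=2
[3,4] NP  lex  "under"
[4,5] (NP\N)\NP  lex  "plan"
[3,5] NP\N  <  k=4
[0,5] N  >  k=3
[5,6] N\N  lex  "song"
[6,7] S\N  lex  "in"
[5,7] S\N  <B  k=6
[0,7] S  <  k=5

[0,7] S   <
  [0,5] N   >
    [0,3] N/(NP\N)   <
      [0,2] NP   >
        [0,1] "river" : NP/PP
        [1,2] "heard" : PP
      [2,3] "that" : (N/(NP\N))\NP
    [3,5] NP\N   <
      [3,4] "under" : NP
      [4,5] "plan" : (NP\N)\NP
  [5,7] S\N   <B
    [5,6] "song" : N\N
    [6,7] "in" : S\N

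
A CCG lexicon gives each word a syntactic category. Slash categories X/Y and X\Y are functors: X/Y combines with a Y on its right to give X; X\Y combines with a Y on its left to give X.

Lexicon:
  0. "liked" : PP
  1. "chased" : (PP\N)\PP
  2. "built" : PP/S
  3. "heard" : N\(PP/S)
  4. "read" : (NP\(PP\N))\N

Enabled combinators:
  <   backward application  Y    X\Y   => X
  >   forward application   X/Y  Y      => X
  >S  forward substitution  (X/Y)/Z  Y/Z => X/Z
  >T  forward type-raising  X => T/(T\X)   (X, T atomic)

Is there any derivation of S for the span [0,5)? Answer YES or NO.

PP (PP\N)\PP PP/S N\(PP/S) (NP\(PP\N))\N
CKY chart[0,5] = {N/(N\NP), NP, NP/(NP\NP), PP/(PP\NP), S/(S\NP)}; S ∉ chart

NO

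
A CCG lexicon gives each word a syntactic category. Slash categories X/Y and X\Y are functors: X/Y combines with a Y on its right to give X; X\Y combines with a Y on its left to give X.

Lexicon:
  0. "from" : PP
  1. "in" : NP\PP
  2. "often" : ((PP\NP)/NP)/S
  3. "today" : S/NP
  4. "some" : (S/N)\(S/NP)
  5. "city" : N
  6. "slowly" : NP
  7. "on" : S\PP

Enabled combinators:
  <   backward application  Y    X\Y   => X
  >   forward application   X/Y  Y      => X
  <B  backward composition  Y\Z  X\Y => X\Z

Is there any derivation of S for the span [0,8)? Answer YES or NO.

YES

[0,8] S   <
  [0,7] PP   <
    [0,2] NP   <
      [0,1] "from" : PP
      [1,2] "in" : NP\PP
    [2,7] PP\NP   >
      [2,6] (PP\NP)/NP   >
        [2,3] "often" : ((PP\NP)/NP)/S
        [3,6] S   >
          [3,5] S/N   <
            [3,4] "today" : S/NP
            [4,5] "some" : (S/N)\(S/NP)
          [5,6] "city" : N
      [6,7] "slowly" : NP
  [7,8] "on" : S\PP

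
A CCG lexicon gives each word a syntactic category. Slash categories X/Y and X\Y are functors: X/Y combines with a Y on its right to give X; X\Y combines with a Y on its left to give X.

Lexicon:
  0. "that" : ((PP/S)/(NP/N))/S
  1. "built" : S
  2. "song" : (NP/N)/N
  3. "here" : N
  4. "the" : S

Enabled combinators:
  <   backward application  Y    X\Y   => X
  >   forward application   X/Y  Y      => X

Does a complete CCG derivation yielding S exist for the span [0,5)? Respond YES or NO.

NO

((PP/S)/(NP/N))/S S (NP/N)/N N S
CKY chart[0,5] = {PP}; S ∉ chart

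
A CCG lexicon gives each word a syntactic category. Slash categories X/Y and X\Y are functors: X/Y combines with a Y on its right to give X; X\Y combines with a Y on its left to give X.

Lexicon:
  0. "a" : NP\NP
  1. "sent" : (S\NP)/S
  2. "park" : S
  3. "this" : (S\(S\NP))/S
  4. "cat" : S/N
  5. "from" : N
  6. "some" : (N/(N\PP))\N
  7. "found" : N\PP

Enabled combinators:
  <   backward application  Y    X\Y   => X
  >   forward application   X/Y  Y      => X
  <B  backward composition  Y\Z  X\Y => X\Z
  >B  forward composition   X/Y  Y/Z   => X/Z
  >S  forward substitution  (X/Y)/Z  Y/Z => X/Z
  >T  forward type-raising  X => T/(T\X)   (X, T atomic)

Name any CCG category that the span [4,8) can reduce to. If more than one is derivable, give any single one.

[0,8] S   <
  [0,3] S\NP   <B
    [0,1] "a" : NP\NP
    [1,3] S\NP   >
      [1,2] "sent" : (S\NP)/S
      [2,3] "park" : S
  [3,8] S\(S\NP)   >
    [3,4] "this" : (S\(S\NP))/S
    [4,8] S   >
      [4,5] "cat" : S/N
      [5,8] N   >
        [5,7] N/(N\PP)   <
          [5,6] "from" : N
          [6,7] "some" : (N/(N\PP))\N
        [7,8] "found" : N\PP

S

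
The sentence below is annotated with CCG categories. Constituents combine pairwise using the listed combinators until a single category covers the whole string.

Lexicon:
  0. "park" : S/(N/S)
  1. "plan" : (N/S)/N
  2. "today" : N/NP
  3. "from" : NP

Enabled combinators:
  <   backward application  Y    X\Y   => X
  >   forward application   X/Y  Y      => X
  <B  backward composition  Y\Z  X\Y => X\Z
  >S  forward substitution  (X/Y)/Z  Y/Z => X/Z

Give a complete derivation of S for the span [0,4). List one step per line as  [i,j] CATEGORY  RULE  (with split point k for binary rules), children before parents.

[0,4] S   >
  [0,1] "park" : S/(N/S)
  [1,4] N/S   >
    [1,2] "plan" : (N/S)/N
    [2,4] N   >
      [2,3] "today" : N/NP
      [3,4] "from" : NP

[0,1] S/(N/S)  lex  "park"
[1,2] (N/S)/N  lex  "plan"
[2,3] N/NP  lex  "today"
[3,4] NP  lex  "from"
[2,4] N  >  k=3
[1,4] N/S  >  k=2
[0,4] S  >  k=1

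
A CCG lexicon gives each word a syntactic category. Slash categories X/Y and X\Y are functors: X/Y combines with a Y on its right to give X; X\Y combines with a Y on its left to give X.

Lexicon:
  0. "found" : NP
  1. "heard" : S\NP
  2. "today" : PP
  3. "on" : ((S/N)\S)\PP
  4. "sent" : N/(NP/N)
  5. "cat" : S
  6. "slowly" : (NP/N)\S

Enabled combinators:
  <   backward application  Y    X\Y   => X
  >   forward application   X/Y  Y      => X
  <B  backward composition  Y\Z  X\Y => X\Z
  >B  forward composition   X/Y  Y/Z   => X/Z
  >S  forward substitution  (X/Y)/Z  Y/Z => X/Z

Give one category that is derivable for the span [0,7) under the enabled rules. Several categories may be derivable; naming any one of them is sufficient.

S

[0,7] S   >
  [0,4] S/N   <
    [0,2] S   <
      [0,1] "found" : NP
      [1,2] "heard" : S\NP
    [2,4] (S/N)\S   <
      [2,3] "today" : PP
      [3,4] "on" : ((S/N)\S)\PP
  [4,7] N   >
    [4,5] "sent" : N/(NP/N)
    [5,7] NP/N   <
      [5,6] "cat" : S
      [6,7] "slowly" : (NP/N)\S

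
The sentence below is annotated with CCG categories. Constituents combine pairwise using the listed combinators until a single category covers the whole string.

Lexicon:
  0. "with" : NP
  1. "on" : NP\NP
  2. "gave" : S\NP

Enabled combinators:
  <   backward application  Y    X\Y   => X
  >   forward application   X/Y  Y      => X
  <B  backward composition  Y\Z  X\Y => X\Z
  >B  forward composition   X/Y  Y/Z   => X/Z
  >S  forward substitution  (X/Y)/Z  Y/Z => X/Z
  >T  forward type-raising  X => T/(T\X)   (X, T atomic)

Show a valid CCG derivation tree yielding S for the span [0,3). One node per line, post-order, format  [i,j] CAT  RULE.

[0,3] S   <
  [0,1] "with" : NP
  [1,3] S\NP   <B
    [1,2] "on" : NP\NP
    [2,3] "gave" : S\NP

[0,1] NP  lex  "with"
[1,2] NP\NP  lex  "on"
[2,3] S\NP  lex  "gave"
[1,3] S\NP  <B  k=2
[0,3] S  <  k=1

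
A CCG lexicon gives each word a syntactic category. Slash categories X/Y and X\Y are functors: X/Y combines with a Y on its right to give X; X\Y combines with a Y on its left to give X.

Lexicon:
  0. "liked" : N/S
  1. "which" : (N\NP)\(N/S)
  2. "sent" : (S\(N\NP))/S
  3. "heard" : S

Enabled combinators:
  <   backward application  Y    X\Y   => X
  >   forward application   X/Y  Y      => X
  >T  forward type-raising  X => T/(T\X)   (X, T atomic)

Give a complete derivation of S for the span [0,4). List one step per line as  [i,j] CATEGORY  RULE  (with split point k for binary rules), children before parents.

[0,4] S   <
  [0,2] N\NP   <
    [0,1] "liked" : N/S
    [1,2] "which" : (N\NP)\(N/S)
  [2,4] S\(N\NP)   >
    [2,3] "sent" : (S\(N\NP))/S
    [3,4] "heard" : S

[0,1] N/S  lex  "liked"
[1,2] (N\NP)\(N/S)  lex  "which"
[0,2] N\NP  <  k=1
[2,3] (S\(N\NP))/S  lex  "sent"
[3,4] S  lex  "heard"
[2,4] S\(N\NP)  >  k=3
[0,4] S  <  k=2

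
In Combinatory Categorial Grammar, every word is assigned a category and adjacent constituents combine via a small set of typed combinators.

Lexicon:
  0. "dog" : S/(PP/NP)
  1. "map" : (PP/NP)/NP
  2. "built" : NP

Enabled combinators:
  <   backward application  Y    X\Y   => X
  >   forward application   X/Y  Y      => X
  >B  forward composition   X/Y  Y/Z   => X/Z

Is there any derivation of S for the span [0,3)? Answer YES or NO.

[0,3] S   >
  [0,1] "dog" : S/(PP/NP)
  [1,3] PP/NP   >
    [1,2] "map" : (PP/NP)/NP
    [2,3] "built" : NP

YES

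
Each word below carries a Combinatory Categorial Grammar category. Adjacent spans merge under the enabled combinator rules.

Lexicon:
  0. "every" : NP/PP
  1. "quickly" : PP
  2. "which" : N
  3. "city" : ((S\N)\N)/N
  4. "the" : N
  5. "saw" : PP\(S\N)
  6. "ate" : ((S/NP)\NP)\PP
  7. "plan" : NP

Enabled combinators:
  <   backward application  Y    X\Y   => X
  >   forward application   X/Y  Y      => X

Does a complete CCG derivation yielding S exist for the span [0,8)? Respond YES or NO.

[0,8] S   >
  [0,7] S/NP   <
    [0,2] NP   >
      [0,1] "every" : NP/PP
      [1,2] "quickly" : PP
    [2,7] (S/NP)\NP   <
      [2,6] PP   <
        [2,5] S\N   <
          [2,3] "which" : N
          [3,5] (S\N)\N   >
            [3,4] "city" : ((S\N)\N)/N
            [4,5] "the" : N
        [5,6] "saw" : PP\(S\N)
      [6,7] "ate" : ((S/NP)\NP)\PP
  [7,8] "plan" : NP

YES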